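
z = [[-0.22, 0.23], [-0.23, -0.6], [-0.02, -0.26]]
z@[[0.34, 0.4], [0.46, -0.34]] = [[0.03, -0.17], [-0.35, 0.11], [-0.13, 0.08]]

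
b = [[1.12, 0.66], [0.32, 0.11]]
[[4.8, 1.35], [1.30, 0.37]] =b @ [[3.73, 1.05], [0.94, 0.27]]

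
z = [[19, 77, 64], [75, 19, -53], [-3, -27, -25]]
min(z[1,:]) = -53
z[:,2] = [64, -53, -25]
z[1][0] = 75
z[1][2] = -53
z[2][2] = -25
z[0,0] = 19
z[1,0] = 75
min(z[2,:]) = -27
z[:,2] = [64, -53, -25]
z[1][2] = -53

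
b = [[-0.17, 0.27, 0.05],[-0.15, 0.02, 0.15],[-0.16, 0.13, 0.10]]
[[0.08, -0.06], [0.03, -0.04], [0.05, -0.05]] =b@[[-0.23, 0.25], [0.17, -0.08], [-0.07, 0.00]]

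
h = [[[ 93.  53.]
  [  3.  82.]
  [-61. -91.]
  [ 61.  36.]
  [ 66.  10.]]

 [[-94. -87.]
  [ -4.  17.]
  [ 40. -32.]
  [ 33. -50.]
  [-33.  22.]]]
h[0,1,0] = 3.0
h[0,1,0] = 3.0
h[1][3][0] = 33.0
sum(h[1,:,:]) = -188.0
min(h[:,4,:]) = -33.0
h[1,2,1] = -32.0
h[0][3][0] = 61.0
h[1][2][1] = -32.0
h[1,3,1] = -50.0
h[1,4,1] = 22.0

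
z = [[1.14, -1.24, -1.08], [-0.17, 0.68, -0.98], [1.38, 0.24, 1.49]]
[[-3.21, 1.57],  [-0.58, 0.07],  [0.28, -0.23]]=z @ [[-1.14, 0.42], [0.53, -0.47], [1.16, -0.47]]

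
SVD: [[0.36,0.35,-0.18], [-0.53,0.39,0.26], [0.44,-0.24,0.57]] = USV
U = [[-0.10, -0.56, 0.82], [0.65, 0.59, 0.48], [-0.76, 0.58, 0.3]]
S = [0.85, 0.65, 0.46]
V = [[-0.84, 0.47, -0.29], [-0.4, -0.16, 0.90], [0.38, 0.87, 0.32]]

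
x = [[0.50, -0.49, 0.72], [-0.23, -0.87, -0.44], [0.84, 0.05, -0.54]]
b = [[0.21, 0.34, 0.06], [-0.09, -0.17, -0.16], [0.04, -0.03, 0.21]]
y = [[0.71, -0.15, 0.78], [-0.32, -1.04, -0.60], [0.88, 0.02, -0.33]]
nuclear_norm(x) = 3.01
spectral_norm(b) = 0.47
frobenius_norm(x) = 1.74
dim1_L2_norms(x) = [1.0, 1.0, 1.0]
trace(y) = -0.66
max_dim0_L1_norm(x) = 1.7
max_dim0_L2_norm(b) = 0.38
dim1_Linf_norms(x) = [0.72, 0.87, 0.84]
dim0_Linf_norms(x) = [0.84, 0.87, 0.72]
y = x + b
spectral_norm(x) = 1.01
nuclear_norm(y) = 3.16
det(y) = 1.06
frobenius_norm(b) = 0.52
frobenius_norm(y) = 1.89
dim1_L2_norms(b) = [0.4, 0.25, 0.22]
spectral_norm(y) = 1.41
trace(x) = -0.91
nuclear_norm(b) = 0.73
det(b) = -0.00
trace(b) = 0.25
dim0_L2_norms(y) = [1.18, 1.05, 1.04]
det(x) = 1.01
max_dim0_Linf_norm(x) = 0.87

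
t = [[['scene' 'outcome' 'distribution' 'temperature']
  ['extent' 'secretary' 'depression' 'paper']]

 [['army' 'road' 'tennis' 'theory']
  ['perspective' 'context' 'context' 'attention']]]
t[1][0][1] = 'road'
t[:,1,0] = ['extent', 'perspective']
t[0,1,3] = 'paper'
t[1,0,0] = 'army'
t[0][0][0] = 'scene'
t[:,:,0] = [['scene', 'extent'], ['army', 'perspective']]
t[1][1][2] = 'context'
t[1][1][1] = 'context'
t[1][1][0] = 'perspective'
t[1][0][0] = 'army'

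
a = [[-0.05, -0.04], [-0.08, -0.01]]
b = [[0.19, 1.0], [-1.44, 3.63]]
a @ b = [[0.05, -0.2], [-0.0, -0.12]]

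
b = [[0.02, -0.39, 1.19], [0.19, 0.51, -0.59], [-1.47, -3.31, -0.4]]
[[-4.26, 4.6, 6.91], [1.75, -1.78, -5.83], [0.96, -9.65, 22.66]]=b @[[-6.24, -3.82, -1.69], [2.79, 3.98, -6.54], [-2.56, 5.23, 3.69]]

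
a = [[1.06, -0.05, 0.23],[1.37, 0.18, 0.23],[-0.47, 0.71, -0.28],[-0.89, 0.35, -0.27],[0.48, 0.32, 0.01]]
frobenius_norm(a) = 2.29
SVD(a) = [[-0.51,  0.06,  -0.60],[-0.64,  0.36,  -0.06],[0.28,  0.77,  -0.19],[0.45,  0.31,  -0.32],[-0.21,  0.42,  0.71]] @ diag([2.1177976988340963, 0.8831275359841493, 0.004319953653960417]) @ [[-0.97, 0.09, -0.22], [0.14, 0.96, -0.22], [0.19, -0.25, -0.95]]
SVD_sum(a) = [[1.05, -0.10, 0.24], [1.32, -0.13, 0.3], [-0.57, 0.05, -0.13], [-0.93, 0.09, -0.21], [0.43, -0.04, 0.10]] + [[0.01, 0.05, -0.01], [0.05, 0.31, -0.07], [0.10, 0.66, -0.15], [0.04, 0.26, -0.06], [0.05, 0.36, -0.08]] + [[-0.0,0.0,0.00],[-0.00,0.00,0.0],[-0.0,0.0,0.0],[-0.00,0.0,0.00],[0.0,-0.00,-0.0]]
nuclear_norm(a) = 3.01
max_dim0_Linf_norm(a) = 1.37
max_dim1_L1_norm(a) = 1.78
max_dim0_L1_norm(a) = 4.27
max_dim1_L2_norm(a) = 1.4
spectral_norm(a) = 2.12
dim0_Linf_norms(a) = [1.37, 0.71, 0.28]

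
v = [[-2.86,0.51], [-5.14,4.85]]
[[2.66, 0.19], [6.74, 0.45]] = v@[[-0.84, -0.06], [0.5, 0.03]]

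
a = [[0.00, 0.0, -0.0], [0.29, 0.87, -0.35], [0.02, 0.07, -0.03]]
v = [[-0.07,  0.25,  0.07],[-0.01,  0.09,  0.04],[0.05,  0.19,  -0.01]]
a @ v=[[0.00, 0.0, 0.0], [-0.05, 0.08, 0.06], [-0.00, 0.01, 0.00]]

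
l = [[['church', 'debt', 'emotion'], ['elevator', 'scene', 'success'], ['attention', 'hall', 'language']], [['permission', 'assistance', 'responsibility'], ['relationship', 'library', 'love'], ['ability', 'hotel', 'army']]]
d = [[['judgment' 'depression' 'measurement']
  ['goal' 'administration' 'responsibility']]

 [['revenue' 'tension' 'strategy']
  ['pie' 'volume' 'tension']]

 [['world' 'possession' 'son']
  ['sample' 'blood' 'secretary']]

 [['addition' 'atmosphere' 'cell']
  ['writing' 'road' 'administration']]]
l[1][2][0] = 'ability'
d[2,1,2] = 'secretary'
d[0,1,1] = 'administration'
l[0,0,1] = 'debt'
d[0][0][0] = 'judgment'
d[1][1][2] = 'tension'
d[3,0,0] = 'addition'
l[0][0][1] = 'debt'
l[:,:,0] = [['church', 'elevator', 'attention'], ['permission', 'relationship', 'ability']]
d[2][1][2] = 'secretary'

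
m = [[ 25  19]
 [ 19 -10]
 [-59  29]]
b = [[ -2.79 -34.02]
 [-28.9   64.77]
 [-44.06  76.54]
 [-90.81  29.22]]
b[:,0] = [-2.79, -28.9, -44.06, -90.81]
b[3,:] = [-90.81, 29.22]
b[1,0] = -28.9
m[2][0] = -59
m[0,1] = 19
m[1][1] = -10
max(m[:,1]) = 29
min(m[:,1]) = -10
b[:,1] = [-34.02, 64.77, 76.54, 29.22]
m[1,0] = 19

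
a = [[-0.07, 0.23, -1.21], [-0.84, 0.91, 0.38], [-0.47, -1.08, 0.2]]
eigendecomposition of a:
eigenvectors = [[(-0.78+0j), (-0.12-0.5j), (-0.12+0.5j)], [(-0.24+0j), (0.65+0j), 0.65-0.00j], [-0.58+0.00j, -0.17+0.53j, -0.17-0.53j]]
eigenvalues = [(-0.89+0j), (0.97+0.96j), (0.97-0.96j)]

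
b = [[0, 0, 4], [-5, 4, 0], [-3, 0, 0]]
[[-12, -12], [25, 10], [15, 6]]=b@[[-5, -2], [0, 0], [-3, -3]]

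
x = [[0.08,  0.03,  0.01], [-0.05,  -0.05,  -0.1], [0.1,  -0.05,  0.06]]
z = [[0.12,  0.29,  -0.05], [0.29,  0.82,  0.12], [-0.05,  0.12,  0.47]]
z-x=[[0.04,  0.26,  -0.06], [0.34,  0.87,  0.22], [-0.15,  0.17,  0.41]]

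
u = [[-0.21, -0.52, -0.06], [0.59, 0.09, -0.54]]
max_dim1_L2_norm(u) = 0.8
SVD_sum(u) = [[-0.21,-0.09,0.17], [0.59,0.25,-0.46]] + [[0.00, -0.43, -0.23],[0.00, -0.16, -0.08]]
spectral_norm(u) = 0.84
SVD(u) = [[-0.34, 0.94],[0.94, 0.34]] @ diag([0.8355417127586379, 0.5174650193398215]) @ [[0.75, 0.31, -0.58], [0.01, -0.88, -0.47]]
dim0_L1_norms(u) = [0.8, 0.61, 0.6]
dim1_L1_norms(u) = [0.79, 1.22]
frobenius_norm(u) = 0.98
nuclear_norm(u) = 1.35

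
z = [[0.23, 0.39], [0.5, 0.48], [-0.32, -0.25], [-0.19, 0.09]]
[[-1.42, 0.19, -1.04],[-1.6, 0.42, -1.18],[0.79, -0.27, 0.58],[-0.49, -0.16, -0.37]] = z@[[0.66,0.84,0.51], [-4.02,-0.01,-2.98]]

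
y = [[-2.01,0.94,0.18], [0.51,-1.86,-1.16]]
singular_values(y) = [2.83, 1.42]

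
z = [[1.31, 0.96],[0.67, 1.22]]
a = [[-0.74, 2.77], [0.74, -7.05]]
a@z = [[0.89, 2.67], [-3.75, -7.89]]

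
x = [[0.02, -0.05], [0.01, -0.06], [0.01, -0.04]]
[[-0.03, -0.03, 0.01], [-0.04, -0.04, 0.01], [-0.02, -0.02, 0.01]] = x @ [[0.27, 0.12, -0.07],[0.64, 0.65, -0.22]]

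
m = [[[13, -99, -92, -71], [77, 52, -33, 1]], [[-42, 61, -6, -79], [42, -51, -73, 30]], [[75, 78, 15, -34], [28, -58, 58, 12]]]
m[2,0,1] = 78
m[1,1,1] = -51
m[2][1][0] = 28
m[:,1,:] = [[77, 52, -33, 1], [42, -51, -73, 30], [28, -58, 58, 12]]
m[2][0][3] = -34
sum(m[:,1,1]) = -57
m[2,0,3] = -34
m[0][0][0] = 13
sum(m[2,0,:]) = 134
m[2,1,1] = -58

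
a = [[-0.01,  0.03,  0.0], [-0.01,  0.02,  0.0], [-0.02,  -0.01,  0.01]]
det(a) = 0.00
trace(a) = 0.02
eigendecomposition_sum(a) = [[0.00+0.00j, 0.00+0.00j, 0.00+0.00j],[0.00+0.00j, 0j, 0j],[(0.03+0j), -0.08-0.00j, (0.01+0j)]] + [[(-0.01+0.01j),  (0.01-0.01j),  0j],[-0.01+0.00j,  0.01-0.00j,  0j],[-0.03-0.00j,  0.04+0.03j,  0.00+0.00j]] + [[(-0-0.01j),0.01+0.01j,0.00+0.00j],[-0.01-0.00j,0.01+0.00j,0j],[-0.03+0.00j,0.04-0.03j,0.00+0.00j]]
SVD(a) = [[-0.82, 0.02, -0.58], [-0.57, 0.13, 0.81], [0.09, 0.99, -0.1]] @ diag([0.038739382642748385, 0.0244570281759464, 0.0010554644758061997]) @ [[0.31, -0.95, 0.02],[-0.87, -0.28, 0.41],[-0.38, -0.15, -0.91]]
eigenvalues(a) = [(0.01+0j), 0.01j, -0.01j]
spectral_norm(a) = 0.04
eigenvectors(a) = [[0.00+0.00j, (-0.14+0.33j), (-0.14-0.33j)], [0.00+0.00j, (-0.17+0.12j), -0.17-0.12j], [(1+0j), -0.91+0.00j, (-0.91-0j)]]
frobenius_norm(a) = 0.05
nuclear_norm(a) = 0.06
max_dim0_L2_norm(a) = 0.04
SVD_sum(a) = [[-0.01, 0.03, -0.0], [-0.01, 0.02, -0.0], [0.0, -0.00, 0.0]] + [[-0.00, -0.0, 0.00], [-0.0, -0.00, 0.00], [-0.02, -0.01, 0.01]] + [[0.00, 0.00, 0.00], [-0.0, -0.00, -0.00], [0.00, 0.00, 0.00]]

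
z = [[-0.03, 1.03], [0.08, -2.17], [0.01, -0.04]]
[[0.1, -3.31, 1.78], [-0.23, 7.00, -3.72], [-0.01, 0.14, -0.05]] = z@[[-0.41, 1.54, 2.06], [0.09, -3.17, 1.79]]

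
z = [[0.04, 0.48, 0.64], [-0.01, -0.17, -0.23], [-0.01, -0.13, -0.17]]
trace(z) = -0.30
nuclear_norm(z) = 0.88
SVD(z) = [[-0.91, -0.29, 0.28],[0.33, -0.94, 0.07],[0.24, 0.16, 0.96]] @ diag([0.8771405615451244, 0.004510765867616488, 0.0020219504425572615]) @ [[-0.05,-0.6,-0.8], [-0.87,-0.37,0.33], [0.49,-0.71,0.50]]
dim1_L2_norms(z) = [0.8, 0.29, 0.21]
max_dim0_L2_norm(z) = 0.7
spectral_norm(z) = 0.88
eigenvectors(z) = [[0.91, -0.92, -0.21], [-0.34, -0.29, -0.78], [-0.25, 0.26, 0.59]]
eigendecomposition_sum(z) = [[0.03, 0.47, 0.62], [-0.01, -0.17, -0.23], [-0.01, -0.13, -0.17]] + [[0.01, 0.01, 0.02], [0.00, 0.0, 0.01], [-0.0, -0.0, -0.01]] + [[-0.00, -0.0, -0.00], [-0.00, -0.00, -0.01], [0.0, 0.00, 0.0]]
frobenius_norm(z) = 0.88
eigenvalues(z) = [-0.31, 0.01, 0.0]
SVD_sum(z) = [[0.04, 0.48, 0.64],[-0.01, -0.17, -0.23],[-0.01, -0.13, -0.17]] + [[0.00, 0.00, -0.0], [0.0, 0.00, -0.00], [-0.0, -0.0, 0.00]] + [[0.00,-0.00,0.00], [0.0,-0.0,0.00], [0.00,-0.00,0.00]]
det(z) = -0.00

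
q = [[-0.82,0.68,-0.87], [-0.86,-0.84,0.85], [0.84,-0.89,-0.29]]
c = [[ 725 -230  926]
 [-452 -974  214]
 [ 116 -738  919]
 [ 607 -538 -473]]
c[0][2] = 926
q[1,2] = 0.847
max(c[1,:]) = 214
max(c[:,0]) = 725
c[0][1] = -230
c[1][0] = -452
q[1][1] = -0.844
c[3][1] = -538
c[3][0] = 607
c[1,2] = 214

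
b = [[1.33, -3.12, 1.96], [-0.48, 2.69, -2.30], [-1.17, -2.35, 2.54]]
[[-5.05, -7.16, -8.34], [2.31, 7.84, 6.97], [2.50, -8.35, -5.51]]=b @ [[-2.72, 0.06, -0.38], [0.69, 0.65, 2.48], [0.37, -2.66, -0.05]]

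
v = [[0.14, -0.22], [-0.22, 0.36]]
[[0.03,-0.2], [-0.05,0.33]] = v@[[0.02, -0.13],[-0.13, 0.83]]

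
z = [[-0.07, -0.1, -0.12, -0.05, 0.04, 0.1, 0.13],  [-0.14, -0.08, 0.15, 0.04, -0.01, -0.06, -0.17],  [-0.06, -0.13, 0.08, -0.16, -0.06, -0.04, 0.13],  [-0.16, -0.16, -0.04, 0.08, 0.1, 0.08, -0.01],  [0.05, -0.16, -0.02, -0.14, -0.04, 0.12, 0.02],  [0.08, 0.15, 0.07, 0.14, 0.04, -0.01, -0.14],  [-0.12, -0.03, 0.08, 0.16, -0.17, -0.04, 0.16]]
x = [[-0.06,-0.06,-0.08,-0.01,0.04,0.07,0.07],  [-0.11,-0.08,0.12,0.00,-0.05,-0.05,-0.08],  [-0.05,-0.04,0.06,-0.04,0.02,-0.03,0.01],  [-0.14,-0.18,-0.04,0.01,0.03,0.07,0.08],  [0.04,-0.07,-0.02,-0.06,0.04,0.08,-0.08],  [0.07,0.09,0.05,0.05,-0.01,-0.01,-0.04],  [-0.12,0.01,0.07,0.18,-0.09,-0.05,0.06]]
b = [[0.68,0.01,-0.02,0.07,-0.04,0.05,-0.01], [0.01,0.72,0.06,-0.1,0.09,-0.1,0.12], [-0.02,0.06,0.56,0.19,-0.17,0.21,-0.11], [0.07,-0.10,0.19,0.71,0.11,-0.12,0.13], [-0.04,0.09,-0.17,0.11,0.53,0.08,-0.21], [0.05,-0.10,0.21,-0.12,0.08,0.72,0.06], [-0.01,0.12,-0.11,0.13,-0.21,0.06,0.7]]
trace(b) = 4.62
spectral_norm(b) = 0.91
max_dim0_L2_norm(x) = 0.24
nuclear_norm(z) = 1.62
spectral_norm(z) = 0.47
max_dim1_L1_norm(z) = 0.76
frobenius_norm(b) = 1.91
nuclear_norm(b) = 4.63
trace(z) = 0.12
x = b @ z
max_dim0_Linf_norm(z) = 0.17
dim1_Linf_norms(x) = [0.08, 0.12, 0.06, 0.18, 0.08, 0.09, 0.18]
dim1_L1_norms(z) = [0.61, 0.65, 0.66, 0.63, 0.55, 0.63, 0.76]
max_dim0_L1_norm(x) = 0.59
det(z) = 0.00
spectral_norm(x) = 0.33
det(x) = 0.00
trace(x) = 0.02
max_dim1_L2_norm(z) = 0.32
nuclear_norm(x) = 1.01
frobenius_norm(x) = 0.51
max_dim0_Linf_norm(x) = 0.18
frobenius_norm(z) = 0.73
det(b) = -0.00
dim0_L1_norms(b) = [0.88, 1.2, 1.32, 1.43, 1.23, 1.34, 1.34]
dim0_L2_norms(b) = [0.69, 0.75, 0.66, 0.77, 0.62, 0.77, 0.76]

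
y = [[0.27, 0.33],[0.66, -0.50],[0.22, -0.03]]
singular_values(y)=[0.85, 0.44]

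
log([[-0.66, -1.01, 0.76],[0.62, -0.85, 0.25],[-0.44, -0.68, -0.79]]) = [[0.30+0.48j, (-2.09-0.85j), (1.41-0.86j)],[(1.17-0.56j), (-0.03+0.98j), 0.60+1.00j],[-0.97-0.94j, (-1.17+1.65j), 0.16+1.68j]]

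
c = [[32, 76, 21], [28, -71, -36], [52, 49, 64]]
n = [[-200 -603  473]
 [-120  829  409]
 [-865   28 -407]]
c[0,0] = 32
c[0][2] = 21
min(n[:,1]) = -603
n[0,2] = 473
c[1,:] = [28, -71, -36]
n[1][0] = -120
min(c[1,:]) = -71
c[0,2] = 21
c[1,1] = -71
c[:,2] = [21, -36, 64]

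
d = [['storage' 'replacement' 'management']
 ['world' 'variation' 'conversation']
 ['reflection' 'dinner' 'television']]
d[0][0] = 'storage'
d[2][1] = 'dinner'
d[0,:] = ['storage', 'replacement', 'management']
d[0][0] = 'storage'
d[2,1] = 'dinner'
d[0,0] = 'storage'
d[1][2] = 'conversation'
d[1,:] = ['world', 'variation', 'conversation']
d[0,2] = 'management'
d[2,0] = 'reflection'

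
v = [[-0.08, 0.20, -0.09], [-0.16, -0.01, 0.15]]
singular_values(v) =[0.24, 0.22]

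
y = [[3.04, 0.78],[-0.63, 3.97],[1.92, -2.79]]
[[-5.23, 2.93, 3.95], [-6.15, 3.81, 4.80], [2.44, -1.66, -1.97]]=y@[[-1.27,0.69,0.95], [-1.75,1.07,1.36]]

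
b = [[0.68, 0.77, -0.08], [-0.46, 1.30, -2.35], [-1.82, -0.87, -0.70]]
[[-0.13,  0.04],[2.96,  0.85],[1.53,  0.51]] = b@ [[-0.52,-0.57], [0.18,0.56], [-1.06,0.06]]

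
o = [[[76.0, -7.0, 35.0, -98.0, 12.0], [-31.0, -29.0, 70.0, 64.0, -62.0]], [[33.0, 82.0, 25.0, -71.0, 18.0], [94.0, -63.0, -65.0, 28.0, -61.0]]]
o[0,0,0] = 76.0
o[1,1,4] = -61.0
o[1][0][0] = 33.0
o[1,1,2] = -65.0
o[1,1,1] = -63.0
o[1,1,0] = 94.0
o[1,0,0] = 33.0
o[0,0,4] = 12.0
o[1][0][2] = 25.0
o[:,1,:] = [[-31.0, -29.0, 70.0, 64.0, -62.0], [94.0, -63.0, -65.0, 28.0, -61.0]]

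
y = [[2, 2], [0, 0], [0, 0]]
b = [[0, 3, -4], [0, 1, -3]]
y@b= [[0, 8, -14], [0, 0, 0], [0, 0, 0]]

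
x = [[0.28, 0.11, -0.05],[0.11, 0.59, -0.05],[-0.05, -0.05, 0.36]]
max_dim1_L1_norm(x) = 0.75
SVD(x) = [[0.31, 0.2, -0.93],[0.92, -0.29, 0.25],[-0.22, -0.94, -0.27]] @ diag([0.6393318257833195, 0.3549594614230303, 0.23570871279365024]) @ [[0.31,  0.92,  -0.22], [0.20,  -0.29,  -0.94], [-0.93,  0.25,  -0.27]]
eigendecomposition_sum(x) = [[0.06, 0.19, -0.04], [0.19, 0.55, -0.13], [-0.04, -0.13, 0.03]] + [[0.2, -0.05, 0.06], [-0.05, 0.01, -0.02], [0.06, -0.02, 0.02]] + [[0.01, -0.02, -0.07], [-0.02, 0.03, 0.10], [-0.07, 0.1, 0.31]]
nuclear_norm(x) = 1.23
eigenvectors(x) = [[0.31,0.93,-0.20],[0.92,-0.25,0.29],[-0.22,0.27,0.94]]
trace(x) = 1.23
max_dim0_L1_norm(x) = 0.75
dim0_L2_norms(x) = [0.3, 0.6, 0.37]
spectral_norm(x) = 0.64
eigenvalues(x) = [0.64, 0.24, 0.35]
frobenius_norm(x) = 0.77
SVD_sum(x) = [[0.06, 0.19, -0.04], [0.19, 0.55, -0.13], [-0.04, -0.13, 0.03]] + [[0.01, -0.02, -0.07], [-0.02, 0.03, 0.10], [-0.07, 0.1, 0.31]] + [[0.2, -0.05, 0.06], [-0.05, 0.01, -0.02], [0.06, -0.02, 0.02]]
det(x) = 0.05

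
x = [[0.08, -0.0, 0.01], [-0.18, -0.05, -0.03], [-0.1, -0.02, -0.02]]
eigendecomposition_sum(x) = [[0.08, -0.0, 0.01], [-0.10, 0.0, -0.01], [-0.06, 0.00, -0.01]] + [[0.00, 0.0, 0.00], [-0.08, -0.05, -0.02], [-0.04, -0.02, -0.01]] + [[0.0, -0.0, 0.0], [0.0, -0.0, 0.0], [-0.00, 0.0, -0.0]]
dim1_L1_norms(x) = [0.09, 0.26, 0.14]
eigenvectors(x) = [[-0.55, -0.03, -0.12], [0.7, 0.91, -0.19], [0.45, 0.41, 0.98]]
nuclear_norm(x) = 0.25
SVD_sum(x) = [[0.08, 0.02, 0.01], [-0.18, -0.04, -0.03], [-0.10, -0.02, -0.02]] + [[0.00, -0.02, -0.0], [0.0, -0.01, -0.0], [-0.00, 0.00, 0.0]] + [[0.0, 0.00, -0.0], [-0.0, -0.00, 0.0], [0.0, 0.0, -0.00]]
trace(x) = 0.01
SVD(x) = [[-0.34, -0.89, 0.29], [0.82, -0.44, -0.36], [0.45, 0.12, 0.88]] @ diag([0.22952464845880394, 0.0200793846098339, 0.0039056450879241876]) @ [[-0.96, -0.22, -0.16], [-0.24, 0.97, 0.09], [0.14, 0.12, -0.98]]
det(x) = 0.00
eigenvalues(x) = [0.07, -0.06, -0.0]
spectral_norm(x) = 0.23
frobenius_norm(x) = 0.23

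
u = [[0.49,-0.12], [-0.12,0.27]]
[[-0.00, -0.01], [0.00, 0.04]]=u@[[0.0, 0.01], [0.01, 0.15]]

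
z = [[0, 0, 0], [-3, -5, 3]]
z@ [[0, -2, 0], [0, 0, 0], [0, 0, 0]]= [[0, 0, 0], [0, 6, 0]]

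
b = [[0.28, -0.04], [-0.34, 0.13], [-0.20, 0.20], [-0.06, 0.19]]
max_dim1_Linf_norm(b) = 0.34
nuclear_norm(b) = 0.74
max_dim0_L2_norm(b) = 0.49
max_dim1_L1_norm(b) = 0.47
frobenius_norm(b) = 0.58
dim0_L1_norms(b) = [0.88, 0.56]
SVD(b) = [[-0.49,-0.5], [0.67,0.23], [0.50,-0.42], [0.26,-0.72]] @ diag([0.5427930340951328, 0.1938445824308742]) @ [[-0.88, 0.47], [-0.47, -0.88]]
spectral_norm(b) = 0.54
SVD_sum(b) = [[0.23, -0.13], [-0.32, 0.17], [-0.24, 0.13], [-0.13, 0.07]] + [[0.05,0.09], [-0.02,-0.04], [0.04,0.07], [0.07,0.12]]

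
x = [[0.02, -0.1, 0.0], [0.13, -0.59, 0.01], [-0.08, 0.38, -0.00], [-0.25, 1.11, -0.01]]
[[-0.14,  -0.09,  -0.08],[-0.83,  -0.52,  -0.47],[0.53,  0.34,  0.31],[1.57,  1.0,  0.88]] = x @ [[-1.67, -0.63, 1.58],[1.05, 0.77, 1.16],[0.92, 1.46, 0.93]]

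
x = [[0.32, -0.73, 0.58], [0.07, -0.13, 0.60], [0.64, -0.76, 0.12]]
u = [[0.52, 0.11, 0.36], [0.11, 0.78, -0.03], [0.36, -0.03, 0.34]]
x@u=[[0.29, -0.55, 0.33], [0.24, -0.11, 0.23], [0.29, -0.53, 0.29]]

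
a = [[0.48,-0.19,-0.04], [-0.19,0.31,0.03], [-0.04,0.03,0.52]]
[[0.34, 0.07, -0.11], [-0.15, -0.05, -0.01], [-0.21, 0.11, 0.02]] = a @ [[0.66,0.13,-0.32],[-0.03,-0.11,-0.23],[-0.36,0.23,0.02]]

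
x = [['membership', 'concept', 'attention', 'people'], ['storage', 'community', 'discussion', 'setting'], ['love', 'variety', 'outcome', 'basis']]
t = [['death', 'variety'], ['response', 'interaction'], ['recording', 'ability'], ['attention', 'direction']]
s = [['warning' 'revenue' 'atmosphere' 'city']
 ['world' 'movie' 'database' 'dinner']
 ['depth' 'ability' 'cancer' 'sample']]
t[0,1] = 'variety'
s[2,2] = 'cancer'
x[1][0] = 'storage'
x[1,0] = 'storage'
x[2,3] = 'basis'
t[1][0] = 'response'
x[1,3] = 'setting'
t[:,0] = ['death', 'response', 'recording', 'attention']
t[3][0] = 'attention'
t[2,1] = 'ability'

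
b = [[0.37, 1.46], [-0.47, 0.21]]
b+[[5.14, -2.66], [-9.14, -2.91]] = [[5.51,-1.2], [-9.61,-2.70]]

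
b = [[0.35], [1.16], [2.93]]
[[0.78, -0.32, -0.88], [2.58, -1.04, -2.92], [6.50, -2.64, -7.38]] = b @ [[2.22, -0.90, -2.52]]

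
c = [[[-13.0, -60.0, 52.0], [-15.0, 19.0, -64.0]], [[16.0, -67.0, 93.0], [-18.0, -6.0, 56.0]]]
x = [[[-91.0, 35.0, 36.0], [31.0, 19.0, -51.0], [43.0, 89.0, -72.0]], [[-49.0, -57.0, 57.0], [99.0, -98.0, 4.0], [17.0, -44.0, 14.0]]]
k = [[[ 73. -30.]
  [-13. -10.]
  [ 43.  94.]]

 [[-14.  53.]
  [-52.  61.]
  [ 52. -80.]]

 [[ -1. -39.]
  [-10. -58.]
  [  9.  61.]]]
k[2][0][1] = -39.0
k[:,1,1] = [-10.0, 61.0, -58.0]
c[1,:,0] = [16.0, -18.0]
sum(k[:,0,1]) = -16.0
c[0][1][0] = -15.0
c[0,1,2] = -64.0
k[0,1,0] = -13.0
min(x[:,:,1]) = -98.0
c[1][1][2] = 56.0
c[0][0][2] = 52.0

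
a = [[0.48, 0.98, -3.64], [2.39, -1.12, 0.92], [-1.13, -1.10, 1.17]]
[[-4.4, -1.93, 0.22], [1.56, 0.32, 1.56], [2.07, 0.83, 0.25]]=a@ [[-0.08,  -0.11,  0.35], [-0.74,  -0.13,  -0.84], [1.00,  0.48,  -0.24]]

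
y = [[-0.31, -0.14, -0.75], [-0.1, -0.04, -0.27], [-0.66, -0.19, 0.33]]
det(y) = -0.00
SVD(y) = [[-0.94,0.11,-0.33],[-0.33,0.02,0.94],[0.11,0.99,0.02]] @ diag([0.8745321011429623, 0.7605636207623594, 0.006048375263313264]) @ [[0.29,0.14,0.95], [-0.91,-0.27,0.32], [-0.3,0.95,-0.05]]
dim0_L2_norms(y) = [0.74, 0.24, 0.86]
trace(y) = -0.02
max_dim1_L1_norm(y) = 1.2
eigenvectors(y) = [[-0.53, 0.81, 0.3], [-0.2, 0.28, -0.95], [0.82, 0.51, 0.05]]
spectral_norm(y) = 0.87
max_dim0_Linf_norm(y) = 0.75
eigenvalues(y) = [0.8, -0.83, 0.01]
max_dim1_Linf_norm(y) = 0.75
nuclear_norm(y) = 1.64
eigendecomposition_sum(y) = [[0.21, 0.05, -0.37],[0.08, 0.02, -0.14],[-0.33, -0.07, 0.57]] + [[-0.52,-0.19,-0.38], [-0.18,-0.06,-0.13], [-0.33,-0.12,-0.24]] + [[0.0,  -0.00,  -0.0], [-0.0,  0.01,  0.0], [0.00,  -0.00,  -0.0]]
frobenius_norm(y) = 1.16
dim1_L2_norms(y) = [0.82, 0.29, 0.76]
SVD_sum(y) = [[-0.23,-0.12,-0.78], [-0.08,-0.04,-0.27], [0.03,0.01,0.09]] + [[-0.08, -0.02, 0.03], [-0.02, -0.00, 0.01], [-0.69, -0.2, 0.24]] + [[0.00, -0.00, 0.00], [-0.00, 0.01, -0.00], [-0.0, 0.0, -0.0]]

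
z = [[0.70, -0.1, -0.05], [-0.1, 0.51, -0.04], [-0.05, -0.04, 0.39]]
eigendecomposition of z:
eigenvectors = [[-0.92, 0.3, 0.25], [0.38, 0.84, 0.4], [0.09, -0.46, 0.89]]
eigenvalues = [0.75, 0.5, 0.36]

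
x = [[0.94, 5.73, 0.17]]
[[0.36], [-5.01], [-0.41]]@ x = [[0.34, 2.06, 0.06], [-4.71, -28.71, -0.85], [-0.39, -2.35, -0.07]]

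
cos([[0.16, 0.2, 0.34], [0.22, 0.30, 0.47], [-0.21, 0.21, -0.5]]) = [[1.0, -0.08, 0.01], [-0.0, 0.89, 0.01], [-0.06, 0.04, 0.86]]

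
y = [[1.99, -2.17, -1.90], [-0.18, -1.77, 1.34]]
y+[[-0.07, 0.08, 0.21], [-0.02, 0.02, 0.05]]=[[1.92, -2.09, -1.69], [-0.2, -1.75, 1.39]]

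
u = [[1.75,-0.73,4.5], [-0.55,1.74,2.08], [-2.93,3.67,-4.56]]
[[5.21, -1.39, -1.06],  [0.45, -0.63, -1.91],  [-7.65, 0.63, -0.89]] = u @ [[0.51, -1.05, 0.05], [-0.61, -0.68, -0.65], [0.86, -0.01, -0.36]]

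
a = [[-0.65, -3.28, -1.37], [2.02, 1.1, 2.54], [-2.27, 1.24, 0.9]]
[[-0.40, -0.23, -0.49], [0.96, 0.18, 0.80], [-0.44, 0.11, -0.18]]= a@[[0.26, -0.0, 0.17], [-0.00, 0.05, 0.05], [0.17, 0.05, 0.16]]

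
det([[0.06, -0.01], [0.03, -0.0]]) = 0.000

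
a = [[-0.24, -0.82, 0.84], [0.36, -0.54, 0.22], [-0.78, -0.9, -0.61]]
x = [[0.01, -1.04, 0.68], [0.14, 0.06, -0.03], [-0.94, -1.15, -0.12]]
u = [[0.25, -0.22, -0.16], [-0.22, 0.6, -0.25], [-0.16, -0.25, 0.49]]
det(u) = 0.00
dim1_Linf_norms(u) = [0.25, 0.6, 0.49]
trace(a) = -1.39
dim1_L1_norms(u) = [0.63, 1.07, 0.9]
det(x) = -0.12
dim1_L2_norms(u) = [0.37, 0.69, 0.57]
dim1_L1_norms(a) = [1.9, 1.12, 2.29]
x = a + u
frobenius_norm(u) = 0.97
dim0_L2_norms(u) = [0.37, 0.69, 0.57]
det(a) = -0.79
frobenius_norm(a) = 1.92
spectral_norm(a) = 1.47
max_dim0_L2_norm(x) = 1.55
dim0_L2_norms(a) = [0.89, 1.33, 1.06]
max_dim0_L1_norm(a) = 2.26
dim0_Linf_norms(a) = [0.78, 0.9, 0.84]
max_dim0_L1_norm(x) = 2.25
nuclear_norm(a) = 3.09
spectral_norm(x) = 1.75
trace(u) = 1.34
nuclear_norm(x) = 2.68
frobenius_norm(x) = 1.95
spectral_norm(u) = 0.81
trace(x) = -0.05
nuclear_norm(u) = 1.34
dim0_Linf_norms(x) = [0.94, 1.15, 0.68]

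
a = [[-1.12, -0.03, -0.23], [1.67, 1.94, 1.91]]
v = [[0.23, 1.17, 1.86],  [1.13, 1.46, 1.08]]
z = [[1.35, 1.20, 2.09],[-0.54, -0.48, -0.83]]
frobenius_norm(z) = 2.97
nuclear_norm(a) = 4.13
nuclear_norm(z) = 2.98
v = a + z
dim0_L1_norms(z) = [1.89, 1.68, 2.92]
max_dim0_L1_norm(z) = 2.92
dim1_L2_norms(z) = [2.76, 1.1]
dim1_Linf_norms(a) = [1.12, 1.94]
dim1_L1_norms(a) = [1.38, 5.52]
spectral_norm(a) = 3.29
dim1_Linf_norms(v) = [1.86, 1.46]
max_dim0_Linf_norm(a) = 1.94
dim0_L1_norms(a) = [2.79, 1.97, 2.14]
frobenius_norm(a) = 3.39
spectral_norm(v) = 2.95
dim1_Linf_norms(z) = [2.09, 0.83]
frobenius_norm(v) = 3.08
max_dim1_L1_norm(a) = 5.52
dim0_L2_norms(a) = [2.01, 1.94, 1.92]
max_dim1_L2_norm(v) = 2.21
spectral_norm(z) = 2.97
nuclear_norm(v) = 3.82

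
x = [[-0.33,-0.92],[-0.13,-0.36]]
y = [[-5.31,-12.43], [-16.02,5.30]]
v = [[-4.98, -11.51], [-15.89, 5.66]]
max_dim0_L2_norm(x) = 0.99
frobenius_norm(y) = 21.62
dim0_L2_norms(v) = [16.65, 12.83]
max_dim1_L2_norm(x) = 0.98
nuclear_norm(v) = 29.39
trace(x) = -0.69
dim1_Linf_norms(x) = [0.92, 0.36]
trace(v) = 0.68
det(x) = -0.00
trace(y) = -0.01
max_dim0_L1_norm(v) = 20.87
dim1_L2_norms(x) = [0.98, 0.38]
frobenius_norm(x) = 1.05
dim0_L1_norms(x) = [0.46, 1.28]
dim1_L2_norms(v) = [12.54, 16.87]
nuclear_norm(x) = 1.05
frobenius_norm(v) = 21.02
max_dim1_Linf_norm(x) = 0.92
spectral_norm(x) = 1.05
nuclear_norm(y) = 30.36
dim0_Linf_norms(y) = [16.02, 12.43]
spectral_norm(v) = 16.91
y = x + v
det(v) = -211.08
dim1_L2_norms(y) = [13.52, 16.87]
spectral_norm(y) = 16.98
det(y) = -227.27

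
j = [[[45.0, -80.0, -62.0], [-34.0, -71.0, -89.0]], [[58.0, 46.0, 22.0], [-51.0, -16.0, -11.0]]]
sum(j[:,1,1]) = -87.0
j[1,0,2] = 22.0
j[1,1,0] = -51.0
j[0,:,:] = [[45.0, -80.0, -62.0], [-34.0, -71.0, -89.0]]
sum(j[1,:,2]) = 11.0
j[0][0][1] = -80.0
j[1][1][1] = -16.0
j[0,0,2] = -62.0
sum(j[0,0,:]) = -97.0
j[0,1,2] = -89.0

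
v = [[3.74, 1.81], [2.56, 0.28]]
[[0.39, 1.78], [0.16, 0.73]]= v @ [[0.05, 0.23], [0.11, 0.51]]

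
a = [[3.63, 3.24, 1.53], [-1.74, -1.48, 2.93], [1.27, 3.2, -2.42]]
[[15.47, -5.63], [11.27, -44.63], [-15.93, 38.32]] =a @ [[4.72, 3.02], [-2.95, 0.99], [5.16, -12.94]]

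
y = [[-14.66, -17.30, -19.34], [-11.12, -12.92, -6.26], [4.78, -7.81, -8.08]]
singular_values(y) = [35.23, 10.29, 4.46]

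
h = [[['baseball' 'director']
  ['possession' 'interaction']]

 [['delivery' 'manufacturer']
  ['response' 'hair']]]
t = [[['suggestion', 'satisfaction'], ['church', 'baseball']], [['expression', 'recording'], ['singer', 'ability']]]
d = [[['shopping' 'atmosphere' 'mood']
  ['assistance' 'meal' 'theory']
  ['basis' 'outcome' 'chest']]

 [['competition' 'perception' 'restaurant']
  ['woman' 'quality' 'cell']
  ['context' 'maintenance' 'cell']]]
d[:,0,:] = [['shopping', 'atmosphere', 'mood'], ['competition', 'perception', 'restaurant']]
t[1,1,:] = ['singer', 'ability']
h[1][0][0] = 'delivery'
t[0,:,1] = ['satisfaction', 'baseball']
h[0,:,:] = [['baseball', 'director'], ['possession', 'interaction']]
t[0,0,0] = 'suggestion'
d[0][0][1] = 'atmosphere'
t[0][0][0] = 'suggestion'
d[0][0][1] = 'atmosphere'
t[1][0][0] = 'expression'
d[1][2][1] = 'maintenance'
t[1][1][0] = 'singer'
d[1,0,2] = 'restaurant'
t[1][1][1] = 'ability'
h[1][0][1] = 'manufacturer'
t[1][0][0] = 'expression'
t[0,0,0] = 'suggestion'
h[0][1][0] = 'possession'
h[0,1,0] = 'possession'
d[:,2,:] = [['basis', 'outcome', 'chest'], ['context', 'maintenance', 'cell']]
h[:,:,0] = [['baseball', 'possession'], ['delivery', 'response']]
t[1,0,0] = 'expression'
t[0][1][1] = 'baseball'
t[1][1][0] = 'singer'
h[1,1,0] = 'response'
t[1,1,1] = 'ability'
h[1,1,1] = 'hair'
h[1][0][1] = 'manufacturer'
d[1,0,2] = 'restaurant'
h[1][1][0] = 'response'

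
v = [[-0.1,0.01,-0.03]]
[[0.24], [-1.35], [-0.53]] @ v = [[-0.02, 0.00, -0.01], [0.14, -0.01, 0.04], [0.05, -0.01, 0.02]]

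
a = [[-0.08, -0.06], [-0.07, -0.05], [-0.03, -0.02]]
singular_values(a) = [0.14, 0.0]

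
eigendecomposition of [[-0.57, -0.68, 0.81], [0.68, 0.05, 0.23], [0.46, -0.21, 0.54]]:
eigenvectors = [[0.6, 0.24, 0.13], [-0.67, -0.82, 0.68], [-0.44, -0.52, 0.73]]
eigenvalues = [-0.4, -0.0, 0.43]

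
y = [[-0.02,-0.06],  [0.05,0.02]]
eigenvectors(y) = [[0.74+0.00j, (0.74-0j)],[-0.25-0.63j, -0.25+0.63j]]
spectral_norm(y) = 0.08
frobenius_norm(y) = 0.08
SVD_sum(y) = [[-0.04,  -0.05], [0.03,  0.04]] + [[0.02, -0.01], [0.02, -0.02]]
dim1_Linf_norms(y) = [0.06, 0.05]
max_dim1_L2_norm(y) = 0.06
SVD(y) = [[-0.79,  0.62],[0.62,  0.79]] @ diag([0.07561552812808832, 0.0343844718719117]) @ [[0.62, 0.79],[0.79, -0.62]]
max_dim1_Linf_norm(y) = 0.06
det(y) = 0.00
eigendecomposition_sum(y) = [[(-0.01+0.03j), (-0.03+0j)],  [(0.03+0j), 0.01+0.03j]] + [[-0.01-0.03j, -0.03-0.00j], [(0.02-0j), (0.01-0.03j)]]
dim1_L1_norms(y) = [0.08, 0.07]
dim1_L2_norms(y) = [0.06, 0.05]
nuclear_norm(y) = 0.11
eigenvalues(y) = [(-0+0.05j), (-0-0.05j)]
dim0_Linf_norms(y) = [0.05, 0.06]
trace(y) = 0.00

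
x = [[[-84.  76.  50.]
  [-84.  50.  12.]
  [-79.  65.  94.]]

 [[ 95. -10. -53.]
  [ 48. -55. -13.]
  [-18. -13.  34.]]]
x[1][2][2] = 34.0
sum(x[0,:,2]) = 156.0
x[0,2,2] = 94.0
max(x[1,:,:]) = 95.0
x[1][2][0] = -18.0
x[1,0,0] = 95.0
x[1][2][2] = 34.0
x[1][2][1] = -13.0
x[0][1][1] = 50.0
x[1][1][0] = 48.0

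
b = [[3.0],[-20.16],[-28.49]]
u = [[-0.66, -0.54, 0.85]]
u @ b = [[-15.31]]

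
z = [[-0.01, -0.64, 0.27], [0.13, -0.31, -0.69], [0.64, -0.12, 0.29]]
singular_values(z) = [0.82, 0.76, 0.58]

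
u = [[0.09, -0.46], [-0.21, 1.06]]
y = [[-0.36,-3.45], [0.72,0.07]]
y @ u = [[0.69, -3.49], [0.05, -0.26]]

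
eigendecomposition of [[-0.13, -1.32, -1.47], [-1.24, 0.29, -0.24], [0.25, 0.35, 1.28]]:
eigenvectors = [[0.72, 0.71, 0.28], [0.67, -0.67, -0.80], [-0.18, -0.21, 0.53]]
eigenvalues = [-0.98, 1.54, 0.88]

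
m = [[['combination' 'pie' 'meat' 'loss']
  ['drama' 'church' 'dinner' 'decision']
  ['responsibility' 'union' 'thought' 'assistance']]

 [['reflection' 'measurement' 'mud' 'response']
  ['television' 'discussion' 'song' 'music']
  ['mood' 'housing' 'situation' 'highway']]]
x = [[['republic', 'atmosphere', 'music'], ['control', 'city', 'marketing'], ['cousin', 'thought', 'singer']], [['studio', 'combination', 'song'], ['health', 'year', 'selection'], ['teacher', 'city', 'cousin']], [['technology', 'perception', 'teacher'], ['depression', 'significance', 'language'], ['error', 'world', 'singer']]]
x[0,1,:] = ['control', 'city', 'marketing']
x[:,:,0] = [['republic', 'control', 'cousin'], ['studio', 'health', 'teacher'], ['technology', 'depression', 'error']]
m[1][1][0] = 'television'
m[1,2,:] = ['mood', 'housing', 'situation', 'highway']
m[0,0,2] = 'meat'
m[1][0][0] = 'reflection'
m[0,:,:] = [['combination', 'pie', 'meat', 'loss'], ['drama', 'church', 'dinner', 'decision'], ['responsibility', 'union', 'thought', 'assistance']]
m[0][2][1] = 'union'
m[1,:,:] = [['reflection', 'measurement', 'mud', 'response'], ['television', 'discussion', 'song', 'music'], ['mood', 'housing', 'situation', 'highway']]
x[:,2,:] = [['cousin', 'thought', 'singer'], ['teacher', 'city', 'cousin'], ['error', 'world', 'singer']]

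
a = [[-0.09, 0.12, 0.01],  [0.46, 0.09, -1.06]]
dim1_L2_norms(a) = [0.15, 1.16]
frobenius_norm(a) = 1.17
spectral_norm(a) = 1.16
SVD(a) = [[-0.03, 1.00],[1.00, 0.03]] @ diag([1.1595619903565144, 0.14599996753574584]) @ [[0.40, 0.07, -0.91], [-0.52, 0.84, -0.16]]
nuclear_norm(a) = 1.31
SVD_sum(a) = [[-0.01, -0.0, 0.03], [0.46, 0.09, -1.06]] + [[-0.08, 0.12, -0.02], [-0.0, 0.0, -0.00]]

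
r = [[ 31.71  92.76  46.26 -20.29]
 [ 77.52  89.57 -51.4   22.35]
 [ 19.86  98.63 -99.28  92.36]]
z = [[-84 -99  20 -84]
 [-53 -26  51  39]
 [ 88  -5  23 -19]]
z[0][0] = -84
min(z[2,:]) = -19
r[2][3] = 92.36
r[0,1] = 92.76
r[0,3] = -20.29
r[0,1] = 92.76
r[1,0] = 77.52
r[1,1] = 89.57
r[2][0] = 19.86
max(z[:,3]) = 39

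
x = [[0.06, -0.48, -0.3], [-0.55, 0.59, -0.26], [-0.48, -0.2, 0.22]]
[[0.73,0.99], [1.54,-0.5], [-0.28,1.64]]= x@[[-0.99, -2.11], [0.31, -2.61], [-3.14, 0.46]]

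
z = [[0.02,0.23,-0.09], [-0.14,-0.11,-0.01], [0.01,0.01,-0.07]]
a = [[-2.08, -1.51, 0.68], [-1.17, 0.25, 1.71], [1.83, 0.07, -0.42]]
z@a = [[-0.48, 0.02, 0.44], [0.40, 0.18, -0.28], [-0.16, -0.02, 0.05]]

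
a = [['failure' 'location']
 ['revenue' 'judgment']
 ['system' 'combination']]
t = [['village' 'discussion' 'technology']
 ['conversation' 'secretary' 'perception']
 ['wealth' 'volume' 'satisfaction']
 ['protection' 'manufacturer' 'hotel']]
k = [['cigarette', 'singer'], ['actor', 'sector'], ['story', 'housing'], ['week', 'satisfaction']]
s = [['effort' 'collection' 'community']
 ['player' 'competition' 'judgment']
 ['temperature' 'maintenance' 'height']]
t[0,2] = 'technology'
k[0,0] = 'cigarette'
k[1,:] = ['actor', 'sector']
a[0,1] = 'location'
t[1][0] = 'conversation'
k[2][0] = 'story'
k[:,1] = ['singer', 'sector', 'housing', 'satisfaction']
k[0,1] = 'singer'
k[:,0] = ['cigarette', 'actor', 'story', 'week']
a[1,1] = 'judgment'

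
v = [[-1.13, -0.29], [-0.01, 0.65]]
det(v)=-0.737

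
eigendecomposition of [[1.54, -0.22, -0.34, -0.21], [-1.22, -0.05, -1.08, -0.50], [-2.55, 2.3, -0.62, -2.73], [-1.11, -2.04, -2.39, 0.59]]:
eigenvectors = [[-0.1, -0.05, 0.23, -0.08], [-0.41, -0.11, -0.21, -0.64], [-0.58, 0.65, 0.48, 0.47], [-0.70, -0.75, -0.82, -0.6]]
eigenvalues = [-2.74, 2.3, 1.78, 0.13]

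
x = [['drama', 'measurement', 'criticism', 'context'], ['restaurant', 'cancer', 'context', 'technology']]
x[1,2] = 'context'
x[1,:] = ['restaurant', 'cancer', 'context', 'technology']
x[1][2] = 'context'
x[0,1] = 'measurement'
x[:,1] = ['measurement', 'cancer']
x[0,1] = 'measurement'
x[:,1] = ['measurement', 'cancer']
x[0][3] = 'context'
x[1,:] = ['restaurant', 'cancer', 'context', 'technology']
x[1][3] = 'technology'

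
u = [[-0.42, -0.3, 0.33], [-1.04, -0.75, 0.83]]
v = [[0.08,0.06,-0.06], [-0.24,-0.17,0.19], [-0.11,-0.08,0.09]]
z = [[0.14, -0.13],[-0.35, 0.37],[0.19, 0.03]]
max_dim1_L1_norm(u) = 2.62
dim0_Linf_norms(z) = [0.35, 0.37]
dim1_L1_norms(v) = [0.2, 0.6, 0.28]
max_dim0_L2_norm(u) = 1.12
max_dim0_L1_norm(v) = 0.43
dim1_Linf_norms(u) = [0.42, 1.04]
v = z @ u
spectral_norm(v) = 0.40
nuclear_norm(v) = 0.41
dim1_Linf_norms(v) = [0.08, 0.24, 0.11]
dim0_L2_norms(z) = [0.42, 0.39]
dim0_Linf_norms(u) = [1.04, 0.75, 0.83]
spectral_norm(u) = 1.65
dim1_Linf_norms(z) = [0.14, 0.37, 0.19]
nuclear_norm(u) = 1.65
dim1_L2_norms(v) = [0.12, 0.35, 0.16]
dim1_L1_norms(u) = [1.05, 2.62]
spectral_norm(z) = 0.56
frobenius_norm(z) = 0.58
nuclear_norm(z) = 0.71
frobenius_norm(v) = 0.40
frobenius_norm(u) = 1.65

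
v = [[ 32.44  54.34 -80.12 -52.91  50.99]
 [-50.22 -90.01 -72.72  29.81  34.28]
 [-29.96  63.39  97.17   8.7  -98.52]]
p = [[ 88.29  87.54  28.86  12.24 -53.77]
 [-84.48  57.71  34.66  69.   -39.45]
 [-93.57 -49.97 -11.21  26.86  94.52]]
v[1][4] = 34.28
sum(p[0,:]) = 163.16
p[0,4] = -53.77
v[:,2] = [-80.12, -72.72, 97.17]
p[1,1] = 57.71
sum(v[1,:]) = -148.86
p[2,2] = -11.21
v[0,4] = 50.99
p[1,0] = -84.48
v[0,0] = 32.44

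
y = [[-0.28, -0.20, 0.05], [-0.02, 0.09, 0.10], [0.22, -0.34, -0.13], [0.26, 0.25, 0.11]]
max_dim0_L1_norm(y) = 0.88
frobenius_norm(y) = 0.68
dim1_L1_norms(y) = [0.53, 0.21, 0.69, 0.62]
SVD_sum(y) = [[-0.13, -0.25, -0.07], [0.04, 0.08, 0.02], [-0.1, -0.19, -0.05], [0.17, 0.31, 0.08]] + [[-0.16, 0.07, 0.05], [-0.07, 0.03, 0.02], [0.32, -0.14, -0.11], [0.08, -0.04, -0.03]] + [[0.01, -0.02, 0.06], [0.01, -0.02, 0.05], [0.01, -0.01, 0.03], [0.01, -0.02, 0.05]]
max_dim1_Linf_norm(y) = 0.34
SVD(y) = [[-0.56, -0.43, -0.61], [0.18, -0.19, -0.52], [-0.42, 0.85, -0.28], [0.69, 0.23, -0.53]] @ diag([0.5189662622755297, 0.42488819832819075, 0.11244570930538174]) @ [[0.46, 0.86, 0.23], [0.87, -0.39, -0.30], [-0.16, 0.34, -0.93]]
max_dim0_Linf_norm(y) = 0.34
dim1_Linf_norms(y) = [0.28, 0.1, 0.34, 0.26]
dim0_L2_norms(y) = [0.44, 0.48, 0.2]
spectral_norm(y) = 0.52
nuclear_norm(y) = 1.06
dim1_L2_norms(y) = [0.35, 0.14, 0.43, 0.38]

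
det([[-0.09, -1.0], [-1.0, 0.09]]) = -1.008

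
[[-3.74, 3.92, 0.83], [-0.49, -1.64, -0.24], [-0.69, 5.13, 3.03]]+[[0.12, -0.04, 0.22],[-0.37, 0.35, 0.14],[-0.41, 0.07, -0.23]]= [[-3.62,3.88,1.05], [-0.86,-1.29,-0.10], [-1.1,5.2,2.8]]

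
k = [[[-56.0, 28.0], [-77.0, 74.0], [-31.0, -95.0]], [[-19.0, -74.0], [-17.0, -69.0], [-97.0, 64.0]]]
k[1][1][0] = -17.0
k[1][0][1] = -74.0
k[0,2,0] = -31.0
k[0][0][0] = -56.0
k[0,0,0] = -56.0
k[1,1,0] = -17.0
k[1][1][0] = -17.0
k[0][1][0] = -77.0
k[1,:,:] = [[-19.0, -74.0], [-17.0, -69.0], [-97.0, 64.0]]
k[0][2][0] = -31.0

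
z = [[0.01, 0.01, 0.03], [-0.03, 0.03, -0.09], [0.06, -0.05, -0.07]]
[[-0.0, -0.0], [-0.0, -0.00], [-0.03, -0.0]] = z @ [[-0.56, -0.08], [-0.23, -0.03], [0.12, 0.02]]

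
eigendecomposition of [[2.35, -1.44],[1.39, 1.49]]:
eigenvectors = [[(0.71+0j),(0.71-0j)], [(0.21-0.67j),(0.21+0.67j)]]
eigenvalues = [(1.92+1.35j), (1.92-1.35j)]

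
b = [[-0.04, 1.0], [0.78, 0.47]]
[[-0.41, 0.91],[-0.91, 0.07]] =b @ [[-0.89,-0.45], [-0.45,0.89]]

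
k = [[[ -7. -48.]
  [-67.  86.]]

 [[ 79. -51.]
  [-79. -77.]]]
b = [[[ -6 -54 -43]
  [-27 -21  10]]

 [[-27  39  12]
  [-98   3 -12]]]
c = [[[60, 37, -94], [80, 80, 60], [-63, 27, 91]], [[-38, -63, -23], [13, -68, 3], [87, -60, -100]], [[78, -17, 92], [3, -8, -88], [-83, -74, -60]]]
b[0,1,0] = -27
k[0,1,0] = -67.0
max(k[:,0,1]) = -48.0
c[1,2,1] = -60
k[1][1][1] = -77.0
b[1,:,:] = [[-27, 39, 12], [-98, 3, -12]]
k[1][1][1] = -77.0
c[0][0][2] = -94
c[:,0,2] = [-94, -23, 92]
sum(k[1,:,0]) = 0.0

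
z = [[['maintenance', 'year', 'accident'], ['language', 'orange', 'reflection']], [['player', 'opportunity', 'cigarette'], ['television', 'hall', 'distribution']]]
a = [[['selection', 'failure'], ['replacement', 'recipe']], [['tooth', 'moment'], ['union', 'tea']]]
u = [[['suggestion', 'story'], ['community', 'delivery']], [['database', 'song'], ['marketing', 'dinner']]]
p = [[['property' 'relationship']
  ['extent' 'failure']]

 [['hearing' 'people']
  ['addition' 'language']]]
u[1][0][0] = 'database'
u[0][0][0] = 'suggestion'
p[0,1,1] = 'failure'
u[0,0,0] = 'suggestion'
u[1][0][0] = 'database'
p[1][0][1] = 'people'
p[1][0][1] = 'people'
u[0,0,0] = 'suggestion'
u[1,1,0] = 'marketing'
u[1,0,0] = 'database'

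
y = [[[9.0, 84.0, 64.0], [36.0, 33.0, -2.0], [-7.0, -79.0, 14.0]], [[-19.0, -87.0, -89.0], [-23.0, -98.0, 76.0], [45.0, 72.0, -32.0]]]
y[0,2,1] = -79.0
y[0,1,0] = 36.0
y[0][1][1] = 33.0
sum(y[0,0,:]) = 157.0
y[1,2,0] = 45.0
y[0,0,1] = 84.0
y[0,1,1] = 33.0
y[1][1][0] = -23.0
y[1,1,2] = 76.0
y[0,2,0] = -7.0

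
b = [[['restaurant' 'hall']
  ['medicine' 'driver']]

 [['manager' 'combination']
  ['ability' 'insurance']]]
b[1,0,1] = 'combination'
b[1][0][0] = 'manager'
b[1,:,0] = ['manager', 'ability']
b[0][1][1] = 'driver'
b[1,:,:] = [['manager', 'combination'], ['ability', 'insurance']]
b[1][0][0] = 'manager'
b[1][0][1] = 'combination'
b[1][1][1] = 'insurance'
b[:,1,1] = ['driver', 'insurance']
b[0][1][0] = 'medicine'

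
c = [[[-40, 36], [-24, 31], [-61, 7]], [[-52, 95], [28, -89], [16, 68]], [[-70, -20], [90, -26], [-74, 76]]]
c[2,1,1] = -26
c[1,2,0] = 16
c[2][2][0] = -74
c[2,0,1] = -20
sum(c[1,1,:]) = -61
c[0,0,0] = -40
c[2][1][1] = -26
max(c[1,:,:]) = 95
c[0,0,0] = -40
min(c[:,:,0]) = -74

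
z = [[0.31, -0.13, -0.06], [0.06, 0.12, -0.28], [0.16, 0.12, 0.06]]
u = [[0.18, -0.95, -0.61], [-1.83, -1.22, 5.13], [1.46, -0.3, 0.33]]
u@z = [[-0.1, -0.21, 0.22],[0.18, 0.71, 0.76],[0.49, -0.19, 0.02]]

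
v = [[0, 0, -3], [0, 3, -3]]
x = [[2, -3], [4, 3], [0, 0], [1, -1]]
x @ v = [[0, -9, 3], [0, 9, -21], [0, 0, 0], [0, -3, 0]]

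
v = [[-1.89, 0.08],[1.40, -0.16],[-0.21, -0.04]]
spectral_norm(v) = 2.37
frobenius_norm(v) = 2.37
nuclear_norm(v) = 2.46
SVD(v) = [[-0.80,  -0.46], [0.59,  -0.7], [-0.09,  -0.55]] @ diag([2.3665098396470077, 0.09711425669742792]) @ [[1.00, -0.07], [0.07, 1.0]]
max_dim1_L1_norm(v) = 1.97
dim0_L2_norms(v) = [2.36, 0.18]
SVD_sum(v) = [[-1.89, 0.12],[1.4, -0.09],[-0.21, 0.01]] + [[-0.0, -0.04], [-0.00, -0.07], [-0.0, -0.05]]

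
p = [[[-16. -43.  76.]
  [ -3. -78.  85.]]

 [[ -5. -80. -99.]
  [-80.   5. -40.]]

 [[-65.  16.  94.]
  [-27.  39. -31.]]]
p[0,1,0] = -3.0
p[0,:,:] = [[-16.0, -43.0, 76.0], [-3.0, -78.0, 85.0]]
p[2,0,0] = -65.0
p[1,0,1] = -80.0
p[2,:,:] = [[-65.0, 16.0, 94.0], [-27.0, 39.0, -31.0]]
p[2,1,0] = -27.0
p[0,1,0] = -3.0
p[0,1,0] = -3.0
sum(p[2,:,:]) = 26.0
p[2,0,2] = 94.0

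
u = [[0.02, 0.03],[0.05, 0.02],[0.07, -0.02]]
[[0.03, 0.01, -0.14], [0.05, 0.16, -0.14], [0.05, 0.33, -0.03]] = u @ [[0.89, 4.06, -1.42], [0.40, -2.39, -3.62]]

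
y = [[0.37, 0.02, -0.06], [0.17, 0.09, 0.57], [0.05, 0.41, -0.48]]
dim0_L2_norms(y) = [0.41, 0.42, 0.75]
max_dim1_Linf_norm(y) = 0.57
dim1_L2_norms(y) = [0.38, 0.6, 0.63]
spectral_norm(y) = 0.78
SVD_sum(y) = [[-0.00, 0.01, -0.03],[0.04, -0.16, 0.5],[-0.05, 0.18, -0.55]] + [[0.25,0.17,0.04], [0.21,0.15,0.03], [0.18,0.12,0.03]] + [[0.13, -0.16, -0.06], [-0.08, 0.11, 0.04], [-0.08, 0.11, 0.04]]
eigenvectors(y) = [[-0.02-0.21j, (-0.02+0.21j), 0.05+0.00j],  [(-0.88+0j), -0.88-0.00j, (-0.56+0j)],  [-0.43+0.01j, -0.43-0.01j, 0.82+0.00j]]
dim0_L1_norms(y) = [0.59, 0.52, 1.11]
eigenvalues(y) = [(0.37+0.04j), (0.37-0.04j), (-0.76+0j)]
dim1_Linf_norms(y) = [0.37, 0.57, 0.48]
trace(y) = -0.02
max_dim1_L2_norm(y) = 0.63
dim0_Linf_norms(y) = [0.37, 0.41, 0.57]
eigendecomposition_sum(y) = [[(0.19+0.01j), 0.00+0.03j, -0.01+0.02j], [0.08-0.76j, (0.14+0.01j), (0.09+0.05j)], [0.03-0.37j, 0.07+0.00j, (0.04+0.03j)]] + [[0.19-0.01j, 0.00-0.03j, -0.01-0.02j], [0.08+0.76j, 0.14-0.01j, (0.09-0.05j)], [(0.03+0.37j), 0.07-0.00j, (0.04-0.03j)]] + [[-0.00+0.00j, 0.02+0.00j, (-0.04-0j)], [0.01-0.00j, (-0.19-0j), 0.39+0.00j], [-0.02+0.00j, 0.28+0.00j, (-0.57-0j)]]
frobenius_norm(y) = 0.95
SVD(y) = [[0.04,-0.67,0.74],[-0.67,-0.57,-0.47],[0.74,-0.48,-0.47]] @ diag([0.7819034996303618, 0.45439609716919654, 0.29317418737534673]) @ [[-0.08, 0.31, -0.95], [-0.81, -0.57, -0.12], [0.58, -0.76, -0.30]]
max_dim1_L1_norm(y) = 0.94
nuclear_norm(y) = 1.53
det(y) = -0.10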